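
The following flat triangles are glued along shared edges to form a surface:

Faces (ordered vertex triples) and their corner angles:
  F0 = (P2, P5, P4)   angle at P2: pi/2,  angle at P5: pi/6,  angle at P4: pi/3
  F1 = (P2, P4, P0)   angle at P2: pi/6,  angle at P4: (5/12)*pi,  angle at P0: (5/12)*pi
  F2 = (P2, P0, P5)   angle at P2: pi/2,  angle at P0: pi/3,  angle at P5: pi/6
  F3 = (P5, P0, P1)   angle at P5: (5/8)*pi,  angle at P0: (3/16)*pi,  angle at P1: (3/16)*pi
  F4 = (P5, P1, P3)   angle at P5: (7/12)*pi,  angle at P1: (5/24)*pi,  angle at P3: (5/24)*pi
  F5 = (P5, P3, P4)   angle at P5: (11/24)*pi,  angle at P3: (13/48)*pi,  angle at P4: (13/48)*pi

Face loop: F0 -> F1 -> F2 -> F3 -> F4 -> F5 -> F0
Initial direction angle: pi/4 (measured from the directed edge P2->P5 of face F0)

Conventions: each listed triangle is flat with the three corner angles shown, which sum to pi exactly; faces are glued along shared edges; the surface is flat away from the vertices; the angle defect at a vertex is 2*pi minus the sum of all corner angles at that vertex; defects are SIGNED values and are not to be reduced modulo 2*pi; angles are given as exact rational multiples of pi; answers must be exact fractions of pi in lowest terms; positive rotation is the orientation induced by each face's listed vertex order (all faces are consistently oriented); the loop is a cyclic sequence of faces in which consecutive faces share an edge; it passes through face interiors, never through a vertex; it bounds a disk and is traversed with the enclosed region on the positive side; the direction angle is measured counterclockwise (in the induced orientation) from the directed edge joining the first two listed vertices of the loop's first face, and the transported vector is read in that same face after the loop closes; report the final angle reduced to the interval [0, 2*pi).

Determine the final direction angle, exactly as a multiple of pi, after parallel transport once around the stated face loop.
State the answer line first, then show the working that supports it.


Answer: final direction angle = (13/12)*pi

enclosed vertex P2: corner angles sum to (7/6)*pi, defect = 2*pi - (7/6)*pi = (5/6)*pi
enclosed vertex P5: corner angles sum to 2*pi, defect = 2*pi - 2*pi = 0
the final direction is the initial angle plus the enclosed defects, taken mod 2*pi in the induced orientation
final angle = pi/4 + (5/6)*pi = (13/12)*pi (mod 2*pi)


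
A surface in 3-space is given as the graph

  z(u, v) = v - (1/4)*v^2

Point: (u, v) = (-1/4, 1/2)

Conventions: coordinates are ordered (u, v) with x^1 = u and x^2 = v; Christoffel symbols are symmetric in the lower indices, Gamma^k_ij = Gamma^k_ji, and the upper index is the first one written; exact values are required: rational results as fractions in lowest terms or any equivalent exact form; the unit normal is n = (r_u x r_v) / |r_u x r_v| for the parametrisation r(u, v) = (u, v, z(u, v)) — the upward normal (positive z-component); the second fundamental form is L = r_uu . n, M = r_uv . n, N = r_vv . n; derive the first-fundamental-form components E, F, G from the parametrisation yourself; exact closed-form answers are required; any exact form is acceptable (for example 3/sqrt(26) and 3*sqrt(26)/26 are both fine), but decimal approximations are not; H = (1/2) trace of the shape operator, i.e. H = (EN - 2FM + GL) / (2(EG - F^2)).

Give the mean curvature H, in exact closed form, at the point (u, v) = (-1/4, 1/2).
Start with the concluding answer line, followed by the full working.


Answer: H = -16/125

z_u = 0, z_v = 3/4, z_uu = 0, z_uv = 0, z_vv = -1/2
E = 1, F = 0, G = 25/16; answer radicand W^2 = 25/16
unnormalised second-form numerators: l = 0, m = 0, n = -1/2; L = l/sqrt(25/16), and similarly M = m/sqrt(W^2), N = n/sqrt(W^2)
H = (E*n - 2*F*m + G*l) / (2*(EG - F^2)*sqrt(W^2)); E*n - 2*F*m + G*l = -1/2, EG - F^2 = 25/16, so H = (-4/25)/sqrt(25/16)


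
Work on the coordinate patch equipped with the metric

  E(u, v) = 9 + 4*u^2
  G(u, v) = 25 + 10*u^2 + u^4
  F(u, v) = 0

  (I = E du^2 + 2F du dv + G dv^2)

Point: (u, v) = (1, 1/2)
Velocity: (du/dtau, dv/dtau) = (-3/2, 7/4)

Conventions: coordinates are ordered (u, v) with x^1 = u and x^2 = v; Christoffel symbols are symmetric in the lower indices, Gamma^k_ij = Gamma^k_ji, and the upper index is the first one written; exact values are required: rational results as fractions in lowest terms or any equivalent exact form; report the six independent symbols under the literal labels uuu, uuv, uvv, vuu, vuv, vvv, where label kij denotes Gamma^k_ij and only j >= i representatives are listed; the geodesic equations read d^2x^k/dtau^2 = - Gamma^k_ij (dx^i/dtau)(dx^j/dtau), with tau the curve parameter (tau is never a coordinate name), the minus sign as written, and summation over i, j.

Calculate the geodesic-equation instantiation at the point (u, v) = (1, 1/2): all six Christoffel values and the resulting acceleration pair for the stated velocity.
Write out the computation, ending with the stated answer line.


E = 13, F = 0, G = 36 at the point
E_u = 8, E_v = 0, F_u = 0, F_v = 0, G_u = 24, G_v = 0
EG - F^2 = 468;  g^inv = (1/468) * [[36, 0], [0, 13]]
first-kind symbols [ij,l] = (1/2)(d_i g_jl + d_j g_il - d_l g_ij): [uu,u] = E_u/2 = 4, [uu,v] = F_u - E_v/2 = 0, [uv,u] = E_v/2 = 0, [uv,v] = G_u/2 = 12, [vv,u] = F_v - G_u/2 = -12, [vv,v] = G_v/2 = 0
Gamma^u_ij = (G*[ij,u] - F*[ij,v])/(EG - F^2), Gamma^v_ij = (E*[ij,v] - F*[ij,u])/(EG - F^2)
Gamma_uuu = 4/13, Gamma_uuv = 0, Gamma_uvv = -12/13, Gamma_vuu = 0, Gamma_vuv = 1/3, Gamma_vvv = 0
d^2u/dtau^2 = -(Gamma_uuu*(-3/2)^2 + 2*Gamma_uuv*(-3/2)*(7/4) + Gamma_uvv*(7/4)^2) = 111/52
d^2v/dtau^2 = -(Gamma_vuu*(-3/2)^2 + 2*Gamma_vuv*(-3/2)*(7/4) + Gamma_vvv*(7/4)^2) = 7/4

Answer: Gamma_uuu = 4/13, Gamma_uuv = 0, Gamma_uvv = -12/13, Gamma_vuu = 0, Gamma_vuv = 1/3, Gamma_vvv = 0; accelerations (d^2u/dtau^2, d^2v/dtau^2) = (111/52, 7/4)


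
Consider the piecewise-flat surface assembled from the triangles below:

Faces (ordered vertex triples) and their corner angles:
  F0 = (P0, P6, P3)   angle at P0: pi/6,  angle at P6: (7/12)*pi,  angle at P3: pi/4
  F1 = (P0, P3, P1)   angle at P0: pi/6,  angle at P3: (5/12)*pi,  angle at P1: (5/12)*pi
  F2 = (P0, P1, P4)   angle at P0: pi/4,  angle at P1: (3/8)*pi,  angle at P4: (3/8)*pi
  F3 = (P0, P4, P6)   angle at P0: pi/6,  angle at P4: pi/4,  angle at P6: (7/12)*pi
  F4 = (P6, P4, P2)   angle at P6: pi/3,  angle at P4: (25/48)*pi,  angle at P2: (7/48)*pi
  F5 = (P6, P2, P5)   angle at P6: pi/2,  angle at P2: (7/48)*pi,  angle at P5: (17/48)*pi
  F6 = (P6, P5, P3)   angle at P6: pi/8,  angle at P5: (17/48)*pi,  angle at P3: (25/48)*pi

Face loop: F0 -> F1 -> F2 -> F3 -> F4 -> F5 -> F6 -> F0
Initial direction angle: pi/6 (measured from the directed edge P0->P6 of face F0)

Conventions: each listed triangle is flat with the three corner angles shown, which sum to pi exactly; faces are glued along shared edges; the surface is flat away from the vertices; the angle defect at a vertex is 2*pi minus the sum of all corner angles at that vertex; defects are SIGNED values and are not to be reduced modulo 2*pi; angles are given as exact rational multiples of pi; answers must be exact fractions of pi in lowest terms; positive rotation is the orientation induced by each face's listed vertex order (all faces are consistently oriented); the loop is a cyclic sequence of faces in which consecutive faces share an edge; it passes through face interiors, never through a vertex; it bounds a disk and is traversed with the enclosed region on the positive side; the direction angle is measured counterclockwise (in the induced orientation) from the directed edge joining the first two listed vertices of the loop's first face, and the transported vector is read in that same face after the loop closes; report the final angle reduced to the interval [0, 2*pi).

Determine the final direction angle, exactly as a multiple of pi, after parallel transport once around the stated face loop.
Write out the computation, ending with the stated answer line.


enclosed vertex P0: corner angles sum to (3/4)*pi, defect = 2*pi - (3/4)*pi = (5/4)*pi
enclosed vertex P6: corner angles sum to (17/8)*pi, defect = 2*pi - (17/8)*pi = -pi/8
by Gauss-Bonnet the loop rotates the vector by the enclosed defect sum (positive orientation, mod 2*pi)
final angle = pi/6 + (9/8)*pi = (31/24)*pi (mod 2*pi)

Answer: final direction angle = (31/24)*pi


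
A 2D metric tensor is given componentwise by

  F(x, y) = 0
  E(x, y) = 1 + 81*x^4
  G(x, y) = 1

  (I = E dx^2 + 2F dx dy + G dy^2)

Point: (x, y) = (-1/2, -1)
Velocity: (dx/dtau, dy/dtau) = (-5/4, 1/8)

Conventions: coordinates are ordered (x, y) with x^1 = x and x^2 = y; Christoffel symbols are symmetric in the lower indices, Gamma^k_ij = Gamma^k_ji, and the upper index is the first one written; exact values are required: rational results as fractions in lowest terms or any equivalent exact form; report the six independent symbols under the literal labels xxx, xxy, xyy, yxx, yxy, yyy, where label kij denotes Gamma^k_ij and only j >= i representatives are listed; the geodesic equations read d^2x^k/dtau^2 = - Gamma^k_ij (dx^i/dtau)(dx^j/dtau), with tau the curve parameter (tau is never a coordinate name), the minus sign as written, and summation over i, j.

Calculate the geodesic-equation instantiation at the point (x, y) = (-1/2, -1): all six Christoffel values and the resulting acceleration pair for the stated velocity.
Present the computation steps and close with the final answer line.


E = 97/16, F = 0, G = 1 at the point
E_x = -81/2, E_y = 0, F_x = 0, F_y = 0, G_x = 0, G_y = 0
EG - F^2 = 97/16;  g^inv = (16/97) * [[1, 0], [0, 97/16]]
first-kind symbols [ij,l] = (1/2)(d_i g_jl + d_j g_il - d_l g_ij): [xx,x] = E_x/2 = -81/4, [xx,y] = F_x - E_y/2 = 0, [xy,x] = E_y/2 = 0, [xy,y] = G_x/2 = 0, [yy,x] = F_y - G_x/2 = 0, [yy,y] = G_y/2 = 0
Gamma^x_ij = (G*[ij,x] - F*[ij,y])/(EG - F^2), Gamma^y_ij = (E*[ij,y] - F*[ij,x])/(EG - F^2)
Gamma_xxx = -324/97, Gamma_xxy = 0, Gamma_xyy = 0, Gamma_yxx = 0, Gamma_yxy = 0, Gamma_yyy = 0
d^2x/dtau^2 = -(Gamma_xxx*(-5/4)^2 + 2*Gamma_xxy*(-5/4)*(1/8) + Gamma_xyy*(1/8)^2) = 2025/388
d^2y/dtau^2 = -(Gamma_yxx*(-5/4)^2 + 2*Gamma_yxy*(-5/4)*(1/8) + Gamma_yyy*(1/8)^2) = 0

Answer: Gamma_xxx = -324/97, Gamma_xxy = 0, Gamma_xyy = 0, Gamma_yxx = 0, Gamma_yxy = 0, Gamma_yyy = 0; accelerations (d^2x/dtau^2, d^2y/dtau^2) = (2025/388, 0)


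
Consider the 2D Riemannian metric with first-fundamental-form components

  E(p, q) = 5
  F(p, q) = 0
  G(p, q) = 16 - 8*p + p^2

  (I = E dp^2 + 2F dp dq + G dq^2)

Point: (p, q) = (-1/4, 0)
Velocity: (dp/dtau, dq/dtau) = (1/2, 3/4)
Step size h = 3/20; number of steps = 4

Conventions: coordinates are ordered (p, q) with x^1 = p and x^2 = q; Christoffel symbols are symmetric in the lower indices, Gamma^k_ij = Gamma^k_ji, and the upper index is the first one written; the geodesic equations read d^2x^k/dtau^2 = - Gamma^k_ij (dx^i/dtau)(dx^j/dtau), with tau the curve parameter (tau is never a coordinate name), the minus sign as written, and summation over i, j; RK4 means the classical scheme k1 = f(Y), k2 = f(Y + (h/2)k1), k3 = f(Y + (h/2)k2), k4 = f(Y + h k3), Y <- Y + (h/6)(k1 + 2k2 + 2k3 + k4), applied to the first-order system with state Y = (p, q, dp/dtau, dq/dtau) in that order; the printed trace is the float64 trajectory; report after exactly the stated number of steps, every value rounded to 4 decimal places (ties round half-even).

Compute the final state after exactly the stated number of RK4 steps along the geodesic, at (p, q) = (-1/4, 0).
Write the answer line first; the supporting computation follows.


Answer: p = -0.0415, q = 0.4768, dp/dtau = 0.1870, dq/dtau = 0.8294

f(Y) = (dp/dtau, dq/dtau, -Gamma^p_ij Y'^i Y'^j, -Gamma^q_ij Y'^i Y'^j) with the Gammas evaluated at the stage position; h = 0.150000; intermediate values shown to 6 dp
step 0: p = -0.2500, q = 0.0000, dp/dtau = 0.5000, dq/dtau = 0.7500
step 1:
  k1: at (p, q) = (-0.250000, 0.000000), (dp/dtau, dq/dtau) = (0.500000, 0.750000); Gamma_ppp = 0.000000, Gamma_ppq = 0.000000, Gamma_pqq = 0.850000, Gamma_qpp = 0.000000, Gamma_qpq = -0.235294, Gamma_qqq = 0.000000; k1 = (0.500000, 0.750000, -0.478125, 0.176471)
  k2: at (p, q) = (-0.212500, 0.056250), (dp/dtau, dq/dtau) = (0.464141, 0.763235); Gamma_ppp = 0.000000, Gamma_ppq = 0.000000, Gamma_pqq = 0.842500, Gamma_qpp = 0.000000, Gamma_qpq = -0.237389, Gamma_qqq = 0.000000; k2 = (0.464141, 0.763235, -0.490780, 0.168189)
  k3: at (p, q) = (-0.215189, 0.057243), (dp/dtau, dq/dtau) = (0.463192, 0.762614); Gamma_ppp = 0.000000, Gamma_ppq = 0.000000, Gamma_pqq = 0.843038, Gamma_qpp = 0.000000, Gamma_qpq = -0.237237, Gamma_qqq = 0.000000; k3 = (0.463192, 0.762614, -0.490294, 0.167602)
  k4: at (p, q) = (-0.180521, 0.114392), (dp/dtau, dq/dtau) = (0.426456, 0.775140); Gamma_ppp = 0.000000, Gamma_ppq = 0.000000, Gamma_pqq = 0.836104, Gamma_qpp = 0.000000, Gamma_qpq = -0.239205, Gamma_qqq = 0.000000; k4 = (0.426456, 0.775140, -0.502367, 0.158144)
  Y <- Y + (h/6)(k1 + 2k2 + 2k3 + k4): p = -0.1805, q = 0.1144, dp/dtau = 0.4264, dq/dtau = 0.7752
step 2:
  k1: at (p, q) = (-0.180472, 0.114421), (dp/dtau, dq/dtau) = (0.426434, 0.775155); Gamma_ppp = 0.000000, Gamma_ppq = 0.000000, Gamma_pqq = 0.836094, Gamma_qpp = 0.000000, Gamma_qpq = -0.239207, Gamma_qqq = 0.000000; k1 = (0.426434, 0.775155, -0.502380, 0.158141)
  k2: at (p, q) = (-0.148489, 0.172558), (dp/dtau, dq/dtau) = (0.388755, 0.787016); Gamma_ppp = 0.000000, Gamma_ppq = 0.000000, Gamma_pqq = 0.829698, Gamma_qpp = 0.000000, Gamma_qpq = -0.241052, Gamma_qqq = 0.000000; k2 = (0.388755, 0.787016, -0.513909, 0.147503)
  k3: at (p, q) = (-0.151315, 0.173447), (dp/dtau, dq/dtau) = (0.387891, 0.786218); Gamma_ppp = 0.000000, Gamma_ppq = 0.000000, Gamma_pqq = 0.830263, Gamma_qpp = 0.000000, Gamma_qpq = -0.240888, Gamma_qqq = 0.000000; k3 = (0.387891, 0.786218, -0.513217, 0.146925)
  k4: at (p, q) = (-0.122288, 0.232354), (dp/dtau, dq/dtau) = (0.349451, 0.797194); Gamma_ppp = 0.000000, Gamma_ppq = 0.000000, Gamma_pqq = 0.824458, Gamma_qpp = 0.000000, Gamma_qpq = -0.242584, Gamma_qqq = 0.000000; k4 = (0.349451, 0.797194, -0.523958, 0.135158)
  Y <- Y + (h/6)(k1 + 2k2 + 2k3 + k4): p = -0.1222, q = 0.2324, dp/dtau = 0.3494, dq/dtau = 0.7972
step 3:
  k1: at (p, q) = (-0.122243, 0.232391), (dp/dtau, dq/dtau) = (0.349419, 0.797209); Gamma_ppp = 0.000000, Gamma_ppq = 0.000000, Gamma_pqq = 0.824449, Gamma_qpp = 0.000000, Gamma_qpq = -0.242586, Gamma_qqq = 0.000000; k1 = (0.349419, 0.797209, -0.523972, 0.135150)
  k2: at (p, q) = (-0.096036, 0.292182), (dp/dtau, dq/dtau) = (0.310121, 0.807345); Gamma_ppp = 0.000000, Gamma_ppq = 0.000000, Gamma_pqq = 0.819207, Gamma_qpp = 0.000000, Gamma_qpq = -0.244138, Gamma_qqq = 0.000000; k2 = (0.310121, 0.807345, -0.533964, 0.122252)
  k3: at (p, q) = (-0.098983, 0.292942), (dp/dtau, dq/dtau) = (0.309372, 0.806378); Gamma_ppp = 0.000000, Gamma_ppq = 0.000000, Gamma_pqq = 0.819797, Gamma_qpp = 0.000000, Gamma_qpq = -0.243963, Gamma_qqq = 0.000000; k3 = (0.309372, 0.806378, -0.533069, 0.121723)
  k4: at (p, q) = (-0.075837, 0.353348), (dp/dtau, dq/dtau) = (0.269459, 0.815467); Gamma_ppp = 0.000000, Gamma_ppq = 0.000000, Gamma_pqq = 0.815167, Gamma_qpp = 0.000000, Gamma_qpq = -0.245348, Gamma_qqq = 0.000000; k4 = (0.269459, 0.815467, -0.542076, 0.107823)
  Y <- Y + (h/6)(k1 + 2k2 + 2k3 + k4): p = -0.0758, q = 0.3534, dp/dtau = 0.2694, dq/dtau = 0.8155
step 4:
  k1: at (p, q) = (-0.075796, 0.353394), (dp/dtau, dq/dtau) = (0.269416, 0.815482); Gamma_ppp = 0.000000, Gamma_ppq = 0.000000, Gamma_pqq = 0.815159, Gamma_qpp = 0.000000, Gamma_qpq = -0.245351, Gamma_qqq = 0.000000; k1 = (0.269416, 0.815482, -0.542090, 0.107809)
  k2: at (p, q) = (-0.055590, 0.414556), (dp/dtau, dq/dtau) = (0.228760, 0.823568); Gamma_ppp = 0.000000, Gamma_ppq = 0.000000, Gamma_pqq = 0.811118, Gamma_qpp = 0.000000, Gamma_qpq = -0.246573, Gamma_qqq = 0.000000; k2 = (0.228760, 0.823568, -0.550152, 0.092908)
  k3: at (p, q) = (-0.058639, 0.415162), (dp/dtau, dq/dtau) = (0.228155, 0.822450); Gamma_ppp = 0.000000, Gamma_ppq = 0.000000, Gamma_pqq = 0.811728, Gamma_qpp = 0.000000, Gamma_qpq = -0.246388, Gamma_qqq = 0.000000; k3 = (0.228155, 0.822450, -0.549072, 0.092467)
  k4: at (p, q) = (-0.041573, 0.476762), (dp/dtau, dq/dtau) = (0.187056, 0.829352); Gamma_ppp = 0.000000, Gamma_ppq = 0.000000, Gamma_pqq = 0.808315, Gamma_qpp = 0.000000, Gamma_qpq = -0.247428, Gamma_qqq = 0.000000; k4 = (0.187056, 0.829352, -0.555979, 0.076770)
  Y <- Y + (h/6)(k1 + 2k2 + 2k3 + k4): p = -0.0415, q = 0.4768, dp/dtau = 0.1870, dq/dtau = 0.8294


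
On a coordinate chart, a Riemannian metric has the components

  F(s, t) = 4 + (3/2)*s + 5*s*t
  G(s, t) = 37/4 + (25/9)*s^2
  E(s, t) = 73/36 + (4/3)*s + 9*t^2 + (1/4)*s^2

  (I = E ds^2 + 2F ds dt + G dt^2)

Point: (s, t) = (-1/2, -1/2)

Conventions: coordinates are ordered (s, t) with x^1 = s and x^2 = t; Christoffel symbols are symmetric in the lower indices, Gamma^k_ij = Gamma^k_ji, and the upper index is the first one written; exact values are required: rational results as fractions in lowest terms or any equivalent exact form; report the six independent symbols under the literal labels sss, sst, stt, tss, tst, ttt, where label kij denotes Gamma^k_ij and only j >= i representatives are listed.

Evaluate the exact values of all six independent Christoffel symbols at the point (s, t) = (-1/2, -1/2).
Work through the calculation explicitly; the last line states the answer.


E = 529/144, F = 9/2, G = 179/18 at the point
E_s = 13/12, E_t = -9, F_s = -1, F_t = -5/2, G_s = -25/9, G_t = 0
EG - F^2 = 42203/2592;  g^inv = (2592/42203) * [[179/18, -9/2], [-9/2, 529/144]]
first-kind symbols [ij,l] = (1/2)(d_i g_jl + d_j g_il - d_l g_ij): [ss,s] = E_s/2 = 13/24, [ss,t] = F_s - E_t/2 = 7/2, [st,s] = E_t/2 = -9/2, [st,t] = G_s/2 = -25/18, [tt,s] = F_t - G_s/2 = -10/9, [tt,t] = G_t/2 = 0
Gamma^s_ij = (G*[ij,s] - F*[ij,t])/(EG - F^2), Gamma^t_ij = (E*[ij,t] - F*[ij,s])/(EG - F^2)

Answer: Gamma_sss = -26862/42203, Gamma_sst = -14256/6029, Gamma_stt = -28640/42203, Gamma_tss = 27009/42203, Gamma_tst = 5609/6029, Gamma_ttt = 12960/42203


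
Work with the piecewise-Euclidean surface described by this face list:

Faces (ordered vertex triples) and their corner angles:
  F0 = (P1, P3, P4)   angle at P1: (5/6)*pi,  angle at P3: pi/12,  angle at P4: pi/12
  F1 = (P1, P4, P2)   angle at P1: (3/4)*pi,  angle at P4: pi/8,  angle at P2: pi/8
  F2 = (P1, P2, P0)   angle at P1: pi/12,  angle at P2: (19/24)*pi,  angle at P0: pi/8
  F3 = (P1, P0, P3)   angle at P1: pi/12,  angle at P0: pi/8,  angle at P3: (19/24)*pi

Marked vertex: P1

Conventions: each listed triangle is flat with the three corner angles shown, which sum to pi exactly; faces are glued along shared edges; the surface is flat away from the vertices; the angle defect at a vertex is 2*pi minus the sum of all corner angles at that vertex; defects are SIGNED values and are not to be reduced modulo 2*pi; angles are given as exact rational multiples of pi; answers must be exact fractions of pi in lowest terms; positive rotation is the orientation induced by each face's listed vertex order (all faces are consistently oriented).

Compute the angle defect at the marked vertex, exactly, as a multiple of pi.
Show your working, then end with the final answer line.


Sum of corner angles at P1: (7/4)*pi
defect = 2*pi - (7/4)*pi

Answer: defect(P1) = pi/4


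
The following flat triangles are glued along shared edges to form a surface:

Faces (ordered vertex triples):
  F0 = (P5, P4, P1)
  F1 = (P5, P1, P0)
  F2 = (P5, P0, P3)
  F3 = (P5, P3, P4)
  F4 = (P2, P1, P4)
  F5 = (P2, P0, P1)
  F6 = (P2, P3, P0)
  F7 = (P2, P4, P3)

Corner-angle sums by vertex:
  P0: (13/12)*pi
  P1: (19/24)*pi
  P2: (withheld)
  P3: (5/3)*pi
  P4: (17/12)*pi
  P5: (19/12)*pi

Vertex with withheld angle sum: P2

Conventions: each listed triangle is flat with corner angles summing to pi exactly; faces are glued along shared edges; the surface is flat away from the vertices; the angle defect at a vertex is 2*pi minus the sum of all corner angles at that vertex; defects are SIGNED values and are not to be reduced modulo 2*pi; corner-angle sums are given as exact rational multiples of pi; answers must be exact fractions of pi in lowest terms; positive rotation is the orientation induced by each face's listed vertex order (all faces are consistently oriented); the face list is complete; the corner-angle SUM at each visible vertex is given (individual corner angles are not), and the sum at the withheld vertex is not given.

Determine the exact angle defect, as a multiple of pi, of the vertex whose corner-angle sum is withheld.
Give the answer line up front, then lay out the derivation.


Answer: defect(P2) = (13/24)*pi

V = 6, E = 12, F = 8; chi = V - E + F = 2
Gauss-Bonnet: total defect = 2*pi*chi = 4*pi; visible defects sum to (83/24)*pi


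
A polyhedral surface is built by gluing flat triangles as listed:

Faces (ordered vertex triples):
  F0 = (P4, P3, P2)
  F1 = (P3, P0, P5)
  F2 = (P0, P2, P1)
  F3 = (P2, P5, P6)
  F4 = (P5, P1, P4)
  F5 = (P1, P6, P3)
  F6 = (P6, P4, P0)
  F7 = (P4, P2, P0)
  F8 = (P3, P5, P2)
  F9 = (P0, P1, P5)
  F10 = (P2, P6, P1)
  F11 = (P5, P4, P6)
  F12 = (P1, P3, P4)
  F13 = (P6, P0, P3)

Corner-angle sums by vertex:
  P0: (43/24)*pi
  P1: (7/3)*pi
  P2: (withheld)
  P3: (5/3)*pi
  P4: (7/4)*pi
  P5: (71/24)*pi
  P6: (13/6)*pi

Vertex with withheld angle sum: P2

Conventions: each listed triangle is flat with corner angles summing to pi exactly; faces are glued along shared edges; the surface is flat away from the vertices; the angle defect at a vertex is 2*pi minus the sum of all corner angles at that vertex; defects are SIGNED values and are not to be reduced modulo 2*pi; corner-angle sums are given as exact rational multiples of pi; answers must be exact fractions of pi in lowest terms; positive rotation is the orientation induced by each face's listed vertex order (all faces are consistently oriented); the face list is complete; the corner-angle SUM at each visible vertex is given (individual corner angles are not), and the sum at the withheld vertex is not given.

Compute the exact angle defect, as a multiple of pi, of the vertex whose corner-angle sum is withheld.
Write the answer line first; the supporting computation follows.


Answer: defect(P2) = (2/3)*pi

V = 7, E = 21, F = 14; chi = V - E + F = 0
Gauss-Bonnet: total defect = 2*pi*chi = 0; visible defects sum to (-2/3)*pi


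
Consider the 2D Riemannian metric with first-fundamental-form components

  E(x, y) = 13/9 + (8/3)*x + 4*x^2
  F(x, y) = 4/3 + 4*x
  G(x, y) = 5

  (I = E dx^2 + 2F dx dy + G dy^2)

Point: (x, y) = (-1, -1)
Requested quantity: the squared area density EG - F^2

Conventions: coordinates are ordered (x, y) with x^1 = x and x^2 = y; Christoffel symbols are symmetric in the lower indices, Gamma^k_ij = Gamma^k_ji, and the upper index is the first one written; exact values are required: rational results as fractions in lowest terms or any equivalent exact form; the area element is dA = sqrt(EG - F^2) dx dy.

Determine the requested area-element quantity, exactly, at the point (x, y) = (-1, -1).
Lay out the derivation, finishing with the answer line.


E = 25/9, F = -8/3, G = 5; EG - F^2 = 61/9

Answer: EG - F^2 = 61/9


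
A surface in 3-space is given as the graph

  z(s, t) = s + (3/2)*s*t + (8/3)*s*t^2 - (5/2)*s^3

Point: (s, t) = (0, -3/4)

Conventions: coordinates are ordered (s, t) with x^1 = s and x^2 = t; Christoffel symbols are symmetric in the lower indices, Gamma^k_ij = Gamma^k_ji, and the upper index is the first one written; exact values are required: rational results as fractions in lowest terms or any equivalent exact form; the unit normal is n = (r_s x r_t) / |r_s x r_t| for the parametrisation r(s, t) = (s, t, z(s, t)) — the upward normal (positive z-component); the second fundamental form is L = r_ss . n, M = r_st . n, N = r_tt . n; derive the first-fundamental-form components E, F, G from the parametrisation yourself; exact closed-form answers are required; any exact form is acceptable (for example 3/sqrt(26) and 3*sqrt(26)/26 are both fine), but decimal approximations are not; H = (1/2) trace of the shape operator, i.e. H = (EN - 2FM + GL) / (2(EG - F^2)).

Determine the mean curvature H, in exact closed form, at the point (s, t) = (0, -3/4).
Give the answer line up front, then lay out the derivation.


Answer: H = 0

z_s = 11/8, z_t = 0, z_ss = 0, z_st = -5/2, z_tt = 0
E = 185/64, F = 0, G = 1; answer radicand W^2 = 185/64
unnormalised second-form numerators: l = 0, m = -5/2, n = 0; L = l/sqrt(185/64), and similarly M = m/sqrt(W^2), N = n/sqrt(W^2)
H = (E*n - 2*F*m + G*l) / (2*(EG - F^2)*sqrt(W^2)); E*n - 2*F*m + G*l = 0, EG - F^2 = 185/64, so H = (0)/sqrt(185/64)


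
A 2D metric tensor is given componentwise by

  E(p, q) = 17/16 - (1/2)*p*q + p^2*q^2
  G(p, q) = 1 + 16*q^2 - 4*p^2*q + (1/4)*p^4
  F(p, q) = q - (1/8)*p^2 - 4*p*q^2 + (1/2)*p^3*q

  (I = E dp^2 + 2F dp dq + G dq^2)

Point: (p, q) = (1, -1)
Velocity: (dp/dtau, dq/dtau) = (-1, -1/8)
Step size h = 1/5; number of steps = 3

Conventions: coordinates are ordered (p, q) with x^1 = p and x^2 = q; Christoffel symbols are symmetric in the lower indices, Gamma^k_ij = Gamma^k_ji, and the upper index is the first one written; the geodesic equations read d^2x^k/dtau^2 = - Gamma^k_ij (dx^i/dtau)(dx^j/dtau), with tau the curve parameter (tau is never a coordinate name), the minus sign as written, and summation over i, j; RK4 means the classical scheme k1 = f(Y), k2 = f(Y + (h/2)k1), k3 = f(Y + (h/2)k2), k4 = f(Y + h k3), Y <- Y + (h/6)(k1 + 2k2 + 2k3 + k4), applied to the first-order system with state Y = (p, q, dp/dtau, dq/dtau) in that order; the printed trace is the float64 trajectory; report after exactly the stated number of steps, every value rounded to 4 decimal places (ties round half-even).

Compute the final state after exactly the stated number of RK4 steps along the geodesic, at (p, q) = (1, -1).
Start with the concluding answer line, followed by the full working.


Answer: p = 0.3919, q = -1.0410, dp/dtau = -1.0262, dq/dtau = -0.0037

f(Y) = (dp/dtau, dq/dtau, -Gamma^p_ij Y'^i Y'^j, -Gamma^q_ij Y'^i Y'^j) with the Gammas evaluated at the stage position; h = 0.200000; intermediate values shown to 6 dp
step 0: p = 1.0000, q = -1.0000, dp/dtau = -1.0000, dq/dtau = -0.1250
step 1:
  k1: at (p, q) = (1.000000, -1.000000), (dp/dtau, dq/dtau) = (-1.000000, -0.125000); Gamma_ppp = 0.054795, Gamma_ppq = -0.054795, Gamma_pqq = 0.219178, Gamma_qpp = -0.197260, Gamma_qpq = 0.197260, Gamma_qqq = -0.789041; k1 = (-1.000000, -0.125000, -0.044521, 0.160274)
  k2: at (p, q) = (0.900000, -1.012500), (dp/dtau, dq/dtau) = (-1.004452, -0.108973); Gamma_ppp = 0.052973, Gamma_ppq = -0.047087, Gamma_pqq = 0.209276, Gamma_qpp = -0.203225, Gamma_qpq = 0.180645, Gamma_qqq = -0.802864; k2 = (-1.004452, -0.108973, -0.045623, 0.175027)
  k3: at (p, q) = (0.899555, -1.010897), (dp/dtau, dq/dtau) = (-1.004562, -0.107497); Gamma_ppp = 0.052958, Gamma_ppq = -0.047125, Gamma_pqq = 0.209549, Gamma_qpp = -0.203189, Gamma_qpq = 0.180809, Gamma_qqq = -0.803993; k3 = (-1.004562, -0.107497, -0.045686, 0.175287)
  k4: at (p, q) = (0.799088, -1.021499), (dp/dtau, dq/dtau) = (-1.009137, -0.089943); Gamma_ppp = 0.050558, Gamma_ppq = -0.039550, Gamma_pqq = 0.197976, Gamma_qpp = -0.208881, Gamma_qpq = 0.163401, Gamma_qqq = -0.817937; k4 = (-1.009137, -0.089943, -0.045908, 0.189670)
  Y <- Y + (h/6)(k1 + 2k2 + 2k3 + k4): p = 0.7991, q = -1.0216, dp/dtau = -1.0091, dq/dtau = -0.0900
step 2:
  k1: at (p, q) = (0.799094, -1.021596), (dp/dtau, dq/dtau) = (-1.009102, -0.089981); Gamma_ppp = 0.050558, Gamma_ppq = -0.039547, Gamma_pqq = 0.197959, Gamma_qpp = -0.208884, Gamma_qpq = 0.163389, Gamma_qqq = -0.817872; k1 = (-1.009102, -0.089981, -0.045904, 0.189654)
  k2: at (p, q) = (0.698184, -1.030594), (dp/dtau, dq/dtau) = (-1.013692, -0.071016); Gamma_ppp = 0.047575, Gamma_ppq = -0.032230, Gamma_pqq = 0.184650, Gamma_qpp = -0.214241, Gamma_qpq = 0.145139, Gamma_qqq = -0.831524; k2 = (-1.013692, -0.071016, -0.045177, 0.203445)
  k3: at (p, q) = (0.697725, -1.028698), (dp/dtau, dq/dtau) = (-1.013619, -0.069636); Gamma_ppp = 0.047563, Gamma_ppq = -0.032260, Gamma_pqq = 0.184946, Gamma_qpp = -0.214198, Gamma_qpq = 0.145282, Gamma_qqq = -0.832892; k3 = (-1.013619, -0.069636, -0.045210, 0.203602)
  k4: at (p, q) = (0.596371, -1.035523), (dp/dtau, dq/dtau) = (-1.018144, -0.049261); Gamma_ppp = 0.044007, Gamma_ppq = -0.025344, Gamma_pqq = 0.169989, Gamma_qpp = -0.219129, Gamma_qpq = 0.126199, Gamma_qqq = -0.846447; k4 = (-1.018144, -0.049261, -0.043489, 0.216548)
  Y <- Y + (h/6)(k1 + 2k2 + 2k3 + k4): p = 0.5964, q = -1.0356, dp/dtau = -1.0181, dq/dtau = -0.0493
step 3:
  k1: at (p, q) = (0.596366, -1.035614), (dp/dtau, dq/dtau) = (-1.018107, -0.049304); Gamma_ppp = 0.044006, Gamma_ppq = -0.025341, Gamma_pqq = 0.169972, Gamma_qpp = -0.219132, Gamma_qpq = 0.126189, Gamma_qqq = -0.846385; k1 = (-1.018107, -0.049304, -0.043484, 0.216528)
  k2: at (p, q) = (0.494555, -1.040545), (dp/dtau, dq/dtau) = (-1.022456, -0.027652); Gamma_ppp = 0.039897, Gamma_ppq = -0.018963, Gamma_pqq = 0.153371, Gamma_qpp = -0.223565, Gamma_qpq = 0.106257, Gamma_qqq = -0.859416; k2 = (-1.022456, -0.027652, -0.040754, 0.228367)
  k3: at (p, q) = (0.494120, -1.038379), (dp/dtau, dq/dtau) = (-1.022183, -0.026468); Gamma_ppp = 0.039892, Gamma_ppq = -0.018983, Gamma_pqq = 0.153669, Gamma_qpp = -0.223515, Gamma_qpq = 0.106361, Gamma_qqq = -0.861017; k3 = (-1.022183, -0.026468, -0.040762, 0.228390)
  k4: at (p, q) = (0.391929, -1.040908), (dp/dtau, dq/dtau) = (-1.026260, -0.003626); Gamma_ppp = 0.035277, Gamma_ppq = -0.013283, Gamma_pqq = 0.135563, Gamma_qpp = -0.227354, Gamma_qpq = 0.085605, Gamma_qqq = -0.873677; k4 = (-1.026260, -0.003626, -0.037057, 0.238826)
  Y <- Y + (h/6)(k1 + 2k2 + 2k3 + k4): p = 0.3919, q = -1.0410, dp/dtau = -1.0262, dq/dtau = -0.0037


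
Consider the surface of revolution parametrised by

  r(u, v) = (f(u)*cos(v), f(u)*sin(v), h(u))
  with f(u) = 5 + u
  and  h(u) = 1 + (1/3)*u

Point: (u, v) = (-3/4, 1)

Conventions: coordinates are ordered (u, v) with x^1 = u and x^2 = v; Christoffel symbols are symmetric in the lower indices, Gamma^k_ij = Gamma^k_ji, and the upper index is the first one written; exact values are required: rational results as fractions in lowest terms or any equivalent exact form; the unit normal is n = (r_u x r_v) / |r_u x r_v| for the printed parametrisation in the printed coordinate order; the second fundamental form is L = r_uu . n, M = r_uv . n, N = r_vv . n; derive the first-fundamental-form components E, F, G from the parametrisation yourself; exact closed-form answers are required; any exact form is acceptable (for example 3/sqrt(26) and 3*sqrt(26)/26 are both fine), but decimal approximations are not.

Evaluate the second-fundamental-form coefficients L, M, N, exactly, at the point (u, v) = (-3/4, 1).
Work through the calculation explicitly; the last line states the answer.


f = 17/4, f' = 1, f'' = 0, h' = 1/3, h'' = 0
E = 10/9, F = 0, G = 289/16; answer radicand W^2 = 10/9
unnormalised second-form numerators: l = 0, m = 0, n = 17/12; L = l/sqrt(10/9), and similarly M = m/sqrt(W^2), N = n/sqrt(W^2)

Answer: L = 0, M = 0, N = 17*sqrt(10)/40


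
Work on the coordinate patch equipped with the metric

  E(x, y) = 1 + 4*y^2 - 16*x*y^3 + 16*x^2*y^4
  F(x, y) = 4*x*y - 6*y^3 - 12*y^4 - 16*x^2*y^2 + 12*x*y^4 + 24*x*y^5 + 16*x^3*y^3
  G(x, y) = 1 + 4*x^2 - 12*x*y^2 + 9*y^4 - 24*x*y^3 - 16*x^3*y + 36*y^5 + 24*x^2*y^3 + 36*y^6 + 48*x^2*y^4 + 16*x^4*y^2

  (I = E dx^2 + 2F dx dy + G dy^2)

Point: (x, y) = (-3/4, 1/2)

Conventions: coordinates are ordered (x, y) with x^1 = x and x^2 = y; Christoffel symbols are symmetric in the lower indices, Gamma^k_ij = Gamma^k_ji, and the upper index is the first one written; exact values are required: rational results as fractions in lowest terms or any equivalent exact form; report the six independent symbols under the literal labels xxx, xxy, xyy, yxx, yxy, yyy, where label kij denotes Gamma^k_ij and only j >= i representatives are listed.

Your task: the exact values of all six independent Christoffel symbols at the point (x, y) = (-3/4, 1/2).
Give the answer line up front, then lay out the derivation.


Answer: Gamma_xxx = -112/1349, Gamma_xxy = 560/1349, Gamma_xyy = -1092/1349, Gamma_yxx = 264/1349, Gamma_yxy = -1320/1349, Gamma_yyy = 2574/1349

E = 65/16, F = -231/32, G = 1153/64 at the point
E_x = -7/2, E_y = 35/2, F_x = 103/8, F_y = -603/16, G_x = -165/4, G_y = 1287/16
EG - F^2 = 1349/64;  g^inv = (64/1349) * [[1153/64, 231/32], [231/32, 65/16]]
first-kind symbols [ij,l] = (1/2)(d_i g_jl + d_j g_il - d_l g_ij): [xx,x] = E_x/2 = -7/4, [xx,y] = F_x - E_y/2 = 33/8, [xy,x] = E_y/2 = 35/4, [xy,y] = G_x/2 = -165/8, [yy,x] = F_y - G_x/2 = -273/16, [yy,y] = G_y/2 = 1287/32
Gamma^x_ij = (G*[ij,x] - F*[ij,y])/(EG - F^2), Gamma^y_ij = (E*[ij,y] - F*[ij,x])/(EG - F^2)


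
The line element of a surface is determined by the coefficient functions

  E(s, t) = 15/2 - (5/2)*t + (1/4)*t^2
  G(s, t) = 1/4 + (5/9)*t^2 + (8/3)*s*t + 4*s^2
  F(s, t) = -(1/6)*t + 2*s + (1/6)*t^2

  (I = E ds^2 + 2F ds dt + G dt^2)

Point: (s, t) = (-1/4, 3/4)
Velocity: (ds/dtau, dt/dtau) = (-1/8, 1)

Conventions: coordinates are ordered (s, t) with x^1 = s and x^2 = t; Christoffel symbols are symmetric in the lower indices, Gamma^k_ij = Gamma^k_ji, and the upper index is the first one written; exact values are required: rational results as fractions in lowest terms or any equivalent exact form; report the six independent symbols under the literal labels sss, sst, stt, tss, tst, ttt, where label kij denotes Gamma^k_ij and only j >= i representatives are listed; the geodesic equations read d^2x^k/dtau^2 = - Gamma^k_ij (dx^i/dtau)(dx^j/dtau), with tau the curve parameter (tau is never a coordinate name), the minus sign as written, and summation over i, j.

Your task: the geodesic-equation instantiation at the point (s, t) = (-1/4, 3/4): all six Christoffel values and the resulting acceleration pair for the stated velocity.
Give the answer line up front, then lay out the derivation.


Answer: Gamma_sss = 833/778, Gamma_sst = -85/389, Gamma_stt = 18/389, Gamma_tss = 18081/1556, Gamma_tst = -289/778, Gamma_ttt = 403/1167; accelerations (d^2s/dtau^2, d^2t/dtau^2) = (-5857/49792, -185155/298752)

E = 369/64, F = -17/32, G = 5/16 at the point
E_s = 0, E_t = -17/8, F_s = 2, F_t = 1/12, G_s = 0, G_t = 1/6
EG - F^2 = 389/256;  g^inv = (256/389) * [[5/16, 17/32], [17/32, 369/64]]
first-kind symbols [ij,l] = (1/2)(d_i g_jl + d_j g_il - d_l g_ij): [ss,s] = E_s/2 = 0, [ss,t] = F_s - E_t/2 = 49/16, [st,s] = E_t/2 = -17/16, [st,t] = G_s/2 = 0, [tt,s] = F_t - G_s/2 = 1/12, [tt,t] = G_t/2 = 1/12
Gamma^s_ij = (G*[ij,s] - F*[ij,t])/(EG - F^2), Gamma^t_ij = (E*[ij,t] - F*[ij,s])/(EG - F^2)
Gamma_sss = 833/778, Gamma_sst = -85/389, Gamma_stt = 18/389, Gamma_tss = 18081/1556, Gamma_tst = -289/778, Gamma_ttt = 403/1167
d^2s/dtau^2 = -(Gamma_sss*(-1/8)^2 + 2*Gamma_sst*(-1/8)*(1) + Gamma_stt*(1)^2) = -5857/49792
d^2t/dtau^2 = -(Gamma_tss*(-1/8)^2 + 2*Gamma_tst*(-1/8)*(1) + Gamma_ttt*(1)^2) = -185155/298752


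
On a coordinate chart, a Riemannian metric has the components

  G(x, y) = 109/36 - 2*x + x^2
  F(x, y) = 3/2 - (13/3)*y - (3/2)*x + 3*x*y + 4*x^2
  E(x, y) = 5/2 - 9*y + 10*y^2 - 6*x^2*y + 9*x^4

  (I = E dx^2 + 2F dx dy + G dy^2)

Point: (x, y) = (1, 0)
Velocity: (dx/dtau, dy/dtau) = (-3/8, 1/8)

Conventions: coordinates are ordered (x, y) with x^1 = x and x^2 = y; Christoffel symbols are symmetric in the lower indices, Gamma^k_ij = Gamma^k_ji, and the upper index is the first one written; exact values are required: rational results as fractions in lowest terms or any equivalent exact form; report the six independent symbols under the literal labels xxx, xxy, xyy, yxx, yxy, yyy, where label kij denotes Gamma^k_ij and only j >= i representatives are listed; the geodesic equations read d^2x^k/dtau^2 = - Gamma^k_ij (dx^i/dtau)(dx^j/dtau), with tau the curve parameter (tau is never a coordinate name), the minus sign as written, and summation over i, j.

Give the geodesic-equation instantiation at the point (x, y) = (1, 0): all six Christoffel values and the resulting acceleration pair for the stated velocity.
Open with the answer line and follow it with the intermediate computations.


Answer: Gamma_xxx = -1404/527, Gamma_xxy = -1095/527, Gamma_xyy = -584/1581, Gamma_yxx = 6408/527, Gamma_yxy = 2160/527, Gamma_yyy = 384/527; accelerations (d^2x/dtau^2, d^2y/dtau^2) = (9391/50592, -5637/4216)

E = 23/2, F = 4, G = 73/36 at the point
E_x = 36, E_y = -15, F_x = 13/2, F_y = -4/3, G_x = 0, G_y = 0
EG - F^2 = 527/72;  g^inv = (72/527) * [[73/36, -4], [-4, 23/2]]
first-kind symbols [ij,l] = (1/2)(d_i g_jl + d_j g_il - d_l g_ij): [xx,x] = E_x/2 = 18, [xx,y] = F_x - E_y/2 = 14, [xy,x] = E_y/2 = -15/2, [xy,y] = G_x/2 = 0, [yy,x] = F_y - G_x/2 = -4/3, [yy,y] = G_y/2 = 0
Gamma^x_ij = (G*[ij,x] - F*[ij,y])/(EG - F^2), Gamma^y_ij = (E*[ij,y] - F*[ij,x])/(EG - F^2)
Gamma_xxx = -1404/527, Gamma_xxy = -1095/527, Gamma_xyy = -584/1581, Gamma_yxx = 6408/527, Gamma_yxy = 2160/527, Gamma_yyy = 384/527
d^2x/dtau^2 = -(Gamma_xxx*(-3/8)^2 + 2*Gamma_xxy*(-3/8)*(1/8) + Gamma_xyy*(1/8)^2) = 9391/50592
d^2y/dtau^2 = -(Gamma_yxx*(-3/8)^2 + 2*Gamma_yxy*(-3/8)*(1/8) + Gamma_yyy*(1/8)^2) = -5637/4216


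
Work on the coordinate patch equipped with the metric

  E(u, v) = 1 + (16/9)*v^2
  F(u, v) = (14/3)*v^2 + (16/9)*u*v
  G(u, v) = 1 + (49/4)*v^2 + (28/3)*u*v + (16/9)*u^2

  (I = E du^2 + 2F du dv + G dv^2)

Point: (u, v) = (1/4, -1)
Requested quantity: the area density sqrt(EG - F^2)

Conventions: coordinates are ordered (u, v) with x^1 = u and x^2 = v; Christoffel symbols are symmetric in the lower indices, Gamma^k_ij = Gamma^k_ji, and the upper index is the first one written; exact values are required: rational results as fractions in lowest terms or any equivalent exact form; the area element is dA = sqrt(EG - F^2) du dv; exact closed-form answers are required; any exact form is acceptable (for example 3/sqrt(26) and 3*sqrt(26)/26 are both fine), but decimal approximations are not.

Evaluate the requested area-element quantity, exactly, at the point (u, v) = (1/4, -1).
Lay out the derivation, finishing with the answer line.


E = 25/9, F = 38/9, G = 397/36; EG - F^2 = 461/36

Answer: sqrt(EG - F^2) = sqrt(461)/6


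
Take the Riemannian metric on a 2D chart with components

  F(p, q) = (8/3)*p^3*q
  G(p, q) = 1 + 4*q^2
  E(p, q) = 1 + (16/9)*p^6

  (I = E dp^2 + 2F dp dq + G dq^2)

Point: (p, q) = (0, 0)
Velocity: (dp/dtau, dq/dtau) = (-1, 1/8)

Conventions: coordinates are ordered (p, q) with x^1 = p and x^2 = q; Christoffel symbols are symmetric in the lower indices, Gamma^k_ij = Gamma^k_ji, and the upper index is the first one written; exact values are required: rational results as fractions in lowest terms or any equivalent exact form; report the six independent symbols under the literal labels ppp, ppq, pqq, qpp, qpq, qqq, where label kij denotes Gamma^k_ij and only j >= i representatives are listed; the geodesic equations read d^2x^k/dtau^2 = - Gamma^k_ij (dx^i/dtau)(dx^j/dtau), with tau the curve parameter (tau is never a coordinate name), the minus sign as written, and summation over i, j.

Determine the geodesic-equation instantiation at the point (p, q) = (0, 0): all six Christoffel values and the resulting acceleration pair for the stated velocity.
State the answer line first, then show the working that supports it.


Answer: Gamma_ppp = 0, Gamma_ppq = 0, Gamma_pqq = 0, Gamma_qpp = 0, Gamma_qpq = 0, Gamma_qqq = 0; accelerations (d^2p/dtau^2, d^2q/dtau^2) = (0, 0)

E = 1, F = 0, G = 1 at the point
E_p = 0, E_q = 0, F_p = 0, F_q = 0, G_p = 0, G_q = 0
EG - F^2 = 1;  g^inv = (1) * [[1, 0], [0, 1]]
first-kind symbols [ij,l] = (1/2)(d_i g_jl + d_j g_il - d_l g_ij): [pp,p] = E_p/2 = 0, [pp,q] = F_p - E_q/2 = 0, [pq,p] = E_q/2 = 0, [pq,q] = G_p/2 = 0, [qq,p] = F_q - G_p/2 = 0, [qq,q] = G_q/2 = 0
Gamma^p_ij = (G*[ij,p] - F*[ij,q])/(EG - F^2), Gamma^q_ij = (E*[ij,q] - F*[ij,p])/(EG - F^2)
Gamma_ppp = 0, Gamma_ppq = 0, Gamma_pqq = 0, Gamma_qpp = 0, Gamma_qpq = 0, Gamma_qqq = 0
d^2p/dtau^2 = -(Gamma_ppp*(-1)^2 + 2*Gamma_ppq*(-1)*(1/8) + Gamma_pqq*(1/8)^2) = 0
d^2q/dtau^2 = -(Gamma_qpp*(-1)^2 + 2*Gamma_qpq*(-1)*(1/8) + Gamma_qqq*(1/8)^2) = 0


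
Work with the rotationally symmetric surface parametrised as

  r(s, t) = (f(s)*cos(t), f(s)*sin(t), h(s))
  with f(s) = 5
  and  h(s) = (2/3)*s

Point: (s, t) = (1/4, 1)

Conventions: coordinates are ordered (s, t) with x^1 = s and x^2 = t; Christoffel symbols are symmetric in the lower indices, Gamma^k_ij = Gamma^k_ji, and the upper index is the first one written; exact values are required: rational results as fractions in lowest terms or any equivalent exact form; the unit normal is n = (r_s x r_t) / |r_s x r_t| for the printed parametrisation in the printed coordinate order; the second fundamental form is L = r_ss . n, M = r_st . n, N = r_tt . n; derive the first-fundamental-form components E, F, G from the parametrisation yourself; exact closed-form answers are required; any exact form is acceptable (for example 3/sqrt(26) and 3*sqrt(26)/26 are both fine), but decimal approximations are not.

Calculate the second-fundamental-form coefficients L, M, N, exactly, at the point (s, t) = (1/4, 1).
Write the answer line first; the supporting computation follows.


Answer: L = 0, M = 0, N = 5

f = 5, f' = 0, f'' = 0, h' = 2/3, h'' = 0
E = 4/9, F = 0, G = 25; answer radicand W^2 = 4/9
unnormalised second-form numerators: l = 0, m = 0, n = 10/3; L = l/sqrt(4/9), and similarly M = m/sqrt(W^2), N = n/sqrt(W^2)
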